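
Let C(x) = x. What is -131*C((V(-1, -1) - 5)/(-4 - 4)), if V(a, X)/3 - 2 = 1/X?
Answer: -131/4 ≈ -32.750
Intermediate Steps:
V(a, X) = 6 + 3/X
-131*C((V(-1, -1) - 5)/(-4 - 4)) = -131*((6 + 3/(-1)) - 5)/(-4 - 4) = -131*((6 + 3*(-1)) - 5)/(-8) = -131*((6 - 3) - 5)*(-1)/8 = -131*(3 - 5)*(-1)/8 = -(-262)*(-1)/8 = -131*¼ = -131/4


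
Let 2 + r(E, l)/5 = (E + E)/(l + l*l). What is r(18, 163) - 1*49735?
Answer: -332445790/6683 ≈ -49745.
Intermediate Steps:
r(E, l) = -10 + 10*E/(l + l**2) (r(E, l) = -10 + 5*((E + E)/(l + l*l)) = -10 + 5*((2*E)/(l + l**2)) = -10 + 5*(2*E/(l + l**2)) = -10 + 10*E/(l + l**2))
r(18, 163) - 1*49735 = 10*(18 - 1*163 - 1*163**2)/(163*(1 + 163)) - 1*49735 = 10*(1/163)*(18 - 163 - 1*26569)/164 - 49735 = 10*(1/163)*(1/164)*(18 - 163 - 26569) - 49735 = 10*(1/163)*(1/164)*(-26714) - 49735 = -66785/6683 - 49735 = -332445790/6683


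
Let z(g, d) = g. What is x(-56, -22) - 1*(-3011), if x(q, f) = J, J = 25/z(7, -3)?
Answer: 21102/7 ≈ 3014.6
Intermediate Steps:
J = 25/7 ≈ 3.5714
x(q, f) = 25/7
x(-56, -22) - 1*(-3011) = 25/7 - 1*(-3011) = 25/7 + 3011 = 21102/7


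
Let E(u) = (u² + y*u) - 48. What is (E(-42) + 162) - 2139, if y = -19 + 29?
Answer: -681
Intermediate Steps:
y = 10
E(u) = -48 + u² + 10*u (E(u) = (u² + 10*u) - 48 = -48 + u² + 10*u)
(E(-42) + 162) - 2139 = ((-48 + (-42)² + 10*(-42)) + 162) - 2139 = ((-48 + 1764 - 420) + 162) - 2139 = (1296 + 162) - 2139 = 1458 - 2139 = -681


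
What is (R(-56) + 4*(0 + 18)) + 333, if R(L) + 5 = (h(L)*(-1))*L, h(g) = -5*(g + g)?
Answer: 31760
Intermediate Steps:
h(g) = -10*g
R(L) = -5 + 10*L² (R(L) = -5 + (-10*L*(-1))*L = -5 + (10*L)*L = -5 + 10*L²)
(R(-56) + 4*(0 + 18)) + 333 = ((-5 + 10*(-56)²) + 4*(0 + 18)) + 333 = ((-5 + 10*3136) + 4*18) + 333 = ((-5 + 31360) + 72) + 333 = (31355 + 72) + 333 = 31427 + 333 = 31760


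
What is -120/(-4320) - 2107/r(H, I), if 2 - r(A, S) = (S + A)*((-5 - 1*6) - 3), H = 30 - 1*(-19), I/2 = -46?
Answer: 6371/1800 ≈ 3.5394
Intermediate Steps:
I = -92 (I = 2*(-46) = -92)
H = 49 (H = 30 + 19 = 49)
r(A, S) = 2 + 14*A + 14*S (r(A, S) = 2 - (S + A)*((-5 - 1*6) - 3) = 2 - (A + S)*((-5 - 6) - 3) = 2 - (A + S)*(-11 - 3) = 2 - (A + S)*(-14) = 2 - (-14*A - 14*S) = 2 + (14*A + 14*S) = 2 + 14*A + 14*S)
-120/(-4320) - 2107/r(H, I) = -120/(-4320) - 2107/(2 + 14*49 + 14*(-92)) = -120*(-1/4320) - 2107/(2 + 686 - 1288) = 1/36 - 2107/(-600) = 1/36 - 2107*(-1/600) = 1/36 + 2107/600 = 6371/1800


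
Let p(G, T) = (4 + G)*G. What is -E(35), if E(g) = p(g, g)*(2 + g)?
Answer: -50505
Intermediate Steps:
p(G, T) = G*(4 + G)
E(g) = g*(2 + g)*(4 + g) (E(g) = (g*(4 + g))*(2 + g) = g*(2 + g)*(4 + g))
-E(35) = -35*(2 + 35)*(4 + 35) = -35*37*39 = -1*50505 = -50505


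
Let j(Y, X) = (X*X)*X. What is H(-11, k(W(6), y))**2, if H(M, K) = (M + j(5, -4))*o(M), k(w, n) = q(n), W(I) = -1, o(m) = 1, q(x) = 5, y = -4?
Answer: 5625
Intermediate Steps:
j(Y, X) = X**3 (j(Y, X) = X**2*X = X**3)
k(w, n) = 5
H(M, K) = -64 + M (H(M, K) = (M + (-4)**3)*1 = (M - 64)*1 = (-64 + M)*1 = -64 + M)
H(-11, k(W(6), y))**2 = (-64 - 11)**2 = (-75)**2 = 5625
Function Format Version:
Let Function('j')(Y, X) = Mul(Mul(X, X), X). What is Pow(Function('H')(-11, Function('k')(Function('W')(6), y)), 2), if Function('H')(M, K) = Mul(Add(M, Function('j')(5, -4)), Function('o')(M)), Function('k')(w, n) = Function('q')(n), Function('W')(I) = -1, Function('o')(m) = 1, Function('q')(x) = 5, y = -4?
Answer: 5625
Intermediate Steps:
Function('j')(Y, X) = Pow(X, 3) (Function('j')(Y, X) = Mul(Pow(X, 2), X) = Pow(X, 3))
Function('k')(w, n) = 5
Function('H')(M, K) = Add(-64, M) (Function('H')(M, K) = Mul(Add(M, Pow(-4, 3)), 1) = Mul(Add(M, -64), 1) = Mul(Add(-64, M), 1) = Add(-64, M))
Pow(Function('H')(-11, Function('k')(Function('W')(6), y)), 2) = Pow(Add(-64, -11), 2) = Pow(-75, 2) = 5625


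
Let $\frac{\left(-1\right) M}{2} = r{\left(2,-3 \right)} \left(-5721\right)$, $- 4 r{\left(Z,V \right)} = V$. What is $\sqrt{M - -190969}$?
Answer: $\frac{\sqrt{798202}}{2} \approx 446.71$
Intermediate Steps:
$r{\left(Z,V \right)} = - \frac{V}{4}$
$M = \frac{17163}{2}$ ($M = - 2 \left(- \frac{1}{4}\right) \left(-3\right) \left(-5721\right) = - 2 \cdot \frac{3}{4} \left(-5721\right) = \left(-2\right) \left(- \frac{17163}{4}\right) = \frac{17163}{2} \approx 8581.5$)
$\sqrt{M - -190969} = \sqrt{\frac{17163}{2} - -190969} = \sqrt{\frac{17163}{2} + 190969} = \sqrt{\frac{399101}{2}} = \frac{\sqrt{798202}}{2}$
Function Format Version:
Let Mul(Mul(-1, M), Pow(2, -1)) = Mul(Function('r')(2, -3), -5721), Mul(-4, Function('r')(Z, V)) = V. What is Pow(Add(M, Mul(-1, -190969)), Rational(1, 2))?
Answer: Mul(Rational(1, 2), Pow(798202, Rational(1, 2))) ≈ 446.71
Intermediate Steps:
Function('r')(Z, V) = Mul(Rational(-1, 4), V)
M = Rational(17163, 2) (M = Mul(-2, Mul(Mul(Rational(-1, 4), -3), -5721)) = Mul(-2, Mul(Rational(3, 4), -5721)) = Mul(-2, Rational(-17163, 4)) = Rational(17163, 2) ≈ 8581.5)
Pow(Add(M, Mul(-1, -190969)), Rational(1, 2)) = Pow(Add(Rational(17163, 2), Mul(-1, -190969)), Rational(1, 2)) = Pow(Add(Rational(17163, 2), 190969), Rational(1, 2)) = Pow(Rational(399101, 2), Rational(1, 2)) = Mul(Rational(1, 2), Pow(798202, Rational(1, 2)))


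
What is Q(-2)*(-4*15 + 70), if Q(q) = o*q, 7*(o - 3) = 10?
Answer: -620/7 ≈ -88.571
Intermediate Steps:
o = 31/7 (o = 3 + (1/7)*10 = 3 + 10/7 = 31/7 ≈ 4.4286)
Q(q) = 31*q/7
Q(-2)*(-4*15 + 70) = ((31/7)*(-2))*(-4*15 + 70) = -62*(-60 + 70)/7 = -62/7*10 = -620/7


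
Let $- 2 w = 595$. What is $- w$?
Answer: $\frac{595}{2} \approx 297.5$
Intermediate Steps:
$w = - \frac{595}{2}$ ($w = \left(- \frac{1}{2}\right) 595 = - \frac{595}{2} \approx -297.5$)
$- w = \left(-1\right) \left(- \frac{595}{2}\right) = \frac{595}{2}$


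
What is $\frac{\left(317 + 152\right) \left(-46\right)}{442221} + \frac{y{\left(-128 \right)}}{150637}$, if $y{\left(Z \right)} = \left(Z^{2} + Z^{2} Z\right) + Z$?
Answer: $- \frac{2361804994}{170370447} \approx -13.863$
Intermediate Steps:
$y{\left(Z \right)} = Z + Z^{2} + Z^{3}$ ($y{\left(Z \right)} = \left(Z^{2} + Z^{3}\right) + Z = Z + Z^{2} + Z^{3}$)
$\frac{\left(317 + 152\right) \left(-46\right)}{442221} + \frac{y{\left(-128 \right)}}{150637} = \frac{\left(317 + 152\right) \left(-46\right)}{442221} + \frac{\left(-128\right) \left(1 - 128 + \left(-128\right)^{2}\right)}{150637} = 469 \left(-46\right) \frac{1}{442221} + - 128 \left(1 - 128 + 16384\right) \frac{1}{150637} = \left(-21574\right) \frac{1}{442221} + \left(-128\right) 16257 \cdot \frac{1}{150637} = - \frac{938}{19227} - \frac{2080896}{150637} = - \frac{2361804994}{170370447}$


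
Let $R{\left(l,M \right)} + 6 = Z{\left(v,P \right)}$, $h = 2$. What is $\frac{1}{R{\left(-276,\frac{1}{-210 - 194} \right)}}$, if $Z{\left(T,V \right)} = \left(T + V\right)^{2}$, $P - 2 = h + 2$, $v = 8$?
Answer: $\frac{1}{190} \approx 0.0052632$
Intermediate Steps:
$P = 6$ ($P = 2 + \left(2 + 2\right) = 2 + 4 = 6$)
$R{\left(l,M \right)} = 190$ ($R{\left(l,M \right)} = -6 + \left(8 + 6\right)^{2} = -6 + 14^{2} = -6 + 196 = 190$)
$\frac{1}{R{\left(-276,\frac{1}{-210 - 194} \right)}} = \frac{1}{190}$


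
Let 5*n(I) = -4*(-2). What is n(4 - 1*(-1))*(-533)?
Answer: -4264/5 ≈ -852.80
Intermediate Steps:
n(I) = 8/5 (n(I) = (-4*(-2))/5 = (⅕)*8 = 8/5)
n(4 - 1*(-1))*(-533) = (8/5)*(-533) = -4264/5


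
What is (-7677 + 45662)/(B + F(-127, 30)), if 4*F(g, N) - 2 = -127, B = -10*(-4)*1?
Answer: 30388/7 ≈ 4341.1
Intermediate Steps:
B = 40 (B = 40*1 = 40)
F(g, N) = -125/4 (F(g, N) = 1/2 + (1/4)*(-127) = 1/2 - 127/4 = -125/4)
(-7677 + 45662)/(B + F(-127, 30)) = (-7677 + 45662)/(40 - 125/4) = 37985/(35/4) = 37985*(4/35) = 30388/7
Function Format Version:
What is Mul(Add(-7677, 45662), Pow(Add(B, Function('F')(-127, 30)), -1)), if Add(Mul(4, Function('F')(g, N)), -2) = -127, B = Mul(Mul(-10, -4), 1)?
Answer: Rational(30388, 7) ≈ 4341.1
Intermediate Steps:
B = 40 (B = Mul(40, 1) = 40)
Function('F')(g, N) = Rational(-125, 4) (Function('F')(g, N) = Add(Rational(1, 2), Mul(Rational(1, 4), -127)) = Add(Rational(1, 2), Rational(-127, 4)) = Rational(-125, 4))
Mul(Add(-7677, 45662), Pow(Add(B, Function('F')(-127, 30)), -1)) = Mul(Add(-7677, 45662), Pow(Add(40, Rational(-125, 4)), -1)) = Mul(37985, Pow(Rational(35, 4), -1)) = Mul(37985, Rational(4, 35)) = Rational(30388, 7)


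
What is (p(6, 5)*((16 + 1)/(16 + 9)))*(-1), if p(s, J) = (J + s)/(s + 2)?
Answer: -187/200 ≈ -0.93500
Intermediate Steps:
p(s, J) = (J + s)/(2 + s)
(p(6, 5)*((16 + 1)/(16 + 9)))*(-1) = (((5 + 6)/(2 + 6))*((16 + 1)/(16 + 9)))*(-1) = ((11/8)*(17/25))*(-1) = (187/200)*(-1) = -187/200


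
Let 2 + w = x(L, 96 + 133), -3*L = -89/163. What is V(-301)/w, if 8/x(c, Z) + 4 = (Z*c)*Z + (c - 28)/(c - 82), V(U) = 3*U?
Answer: 21069288079014/46645525475 ≈ 451.69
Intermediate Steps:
L = 89/489 (L = -(-89)/(3*163) = -⅓*(-89/163) = 89/489 ≈ 0.18200)
x(c, Z) = 8/(-4 + c*Z² + (-28 + c)/(-82 + c)) (x(c, Z) = 8/(-4 + ((Z*c)*Z + (c - 28)/(c - 82))) = 8/(-4 + (c*Z² + (-28 + c)/(-82 + c))) = 8/(-4 + c*Z² + (-28 + c)/(-82 + c)))
w = -46645525475/23332544938 (w = -2 + 8*(-82 + 89/489)/(300 - 3*89/489 + (96 + 133)²*(89/489)² - 82*89/489*(96 + 133)²) = -2 + 8*(-40009/489)/(300 - 89/163 + 229²*(7921/239121) - 82*89/489*229²) = -2 + 8*(-40009/489)/(300 - 89/163 + 52441*(7921/239121) - 82*89/489*52441) = -2 + 8*(-40009/489)/(300 - 89/163 + 415385161/239121 - 382714418/489) = -2 + 8*(-40009/489)/(-186660359504/239121) = -2 + 8*(-239121/186660359504)*(-40009/489) = -2 + 19564401/23332544938 = -46645525475/23332544938 ≈ -1.9992)
V(-301)/w = (3*(-301))/(-46645525475/23332544938) = -903*(-23332544938/46645525475) = 21069288079014/46645525475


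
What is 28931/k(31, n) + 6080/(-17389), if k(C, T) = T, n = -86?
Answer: -503604039/1495454 ≈ -336.76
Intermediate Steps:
28931/k(31, n) + 6080/(-17389) = 28931/(-86) + 6080/(-17389) = 28931*(-1/86) + 6080*(-1/17389) = -28931/86 - 6080/17389 = -503604039/1495454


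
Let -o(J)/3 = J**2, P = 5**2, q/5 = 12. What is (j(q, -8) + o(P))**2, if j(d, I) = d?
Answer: 3294225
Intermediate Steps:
q = 60 (q = 5*12 = 60)
P = 25
o(J) = -3*J**2
(j(q, -8) + o(P))**2 = (60 - 3*25**2)**2 = (60 - 3*625)**2 = (60 - 1875)**2 = (-1815)**2 = 3294225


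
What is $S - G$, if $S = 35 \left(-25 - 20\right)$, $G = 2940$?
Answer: $-4515$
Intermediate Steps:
$S = -1575$ ($S = 35 \left(-45\right) = -1575$)
$S - G = -1575 - 2940 = -4515$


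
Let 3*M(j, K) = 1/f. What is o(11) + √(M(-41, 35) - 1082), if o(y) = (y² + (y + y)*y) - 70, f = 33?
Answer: 293 + I*√1178287/33 ≈ 293.0 + 32.894*I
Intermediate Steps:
M(j, K) = 1/99 (M(j, K) = (⅓)/33 = (⅓)*(1/33) = 1/99)
o(y) = -70 + 3*y² (o(y) = (y² + (2*y)*y) - 70 = (y² + 2*y²) - 70 = 3*y² - 70 = -70 + 3*y²)
o(11) + √(M(-41, 35) - 1082) = (-70 + 3*11²) + √(1/99 - 1082) = (-70 + 3*121) + √(-107117/99) = (-70 + 363) + I*√1178287/33 = 293 + I*√1178287/33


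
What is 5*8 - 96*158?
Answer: -15128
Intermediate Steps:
5*8 - 96*158 = 40 - 15168 = -15128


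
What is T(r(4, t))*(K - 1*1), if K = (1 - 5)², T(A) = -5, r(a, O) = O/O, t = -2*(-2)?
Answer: -75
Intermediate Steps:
t = 4
r(a, O) = 1
K = 16 (K = (-4)² = 16)
T(r(4, t))*(K - 1*1) = -5*(16 - 1*1) = -5*(16 - 1) = -5*15 = -75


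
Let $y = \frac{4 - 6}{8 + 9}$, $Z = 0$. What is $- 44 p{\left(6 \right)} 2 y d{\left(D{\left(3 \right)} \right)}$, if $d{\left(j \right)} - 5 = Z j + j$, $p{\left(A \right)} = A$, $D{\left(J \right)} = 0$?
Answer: $\frac{5280}{17} \approx 310.59$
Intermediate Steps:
$y = - \frac{2}{17} \approx -0.11765$
$d{\left(j \right)} = 5 + j$ ($d{\left(j \right)} = 5 + \left(0 j + j\right) = 5 + \left(0 + j\right) = 5 + j$)
$- 44 p{\left(6 \right)} 2 y d{\left(D{\left(3 \right)} \right)} = - 44 \cdot 6 \cdot 2 \left(- \frac{2}{17}\right) \left(5 + 0\right) = - 44 \cdot 12 \left(- \frac{2}{17}\right) 5 = \left(-44\right) \left(- \frac{24}{17}\right) 5 = \frac{1056}{17} \cdot 5 = \frac{5280}{17}$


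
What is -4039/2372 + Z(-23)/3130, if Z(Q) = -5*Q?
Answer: -1236929/742436 ≈ -1.6660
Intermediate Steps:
-4039/2372 + Z(-23)/3130 = -4039/2372 - 5*(-23)/3130 = -4039*1/2372 + 115*(1/3130) = -4039/2372 + 23/626 = -1236929/742436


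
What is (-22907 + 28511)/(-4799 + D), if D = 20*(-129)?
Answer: -5604/7379 ≈ -0.75945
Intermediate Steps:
D = -2580
(-22907 + 28511)/(-4799 + D) = (-22907 + 28511)/(-4799 - 2580) = 5604/(-7379) = 5604*(-1/7379) = -5604/7379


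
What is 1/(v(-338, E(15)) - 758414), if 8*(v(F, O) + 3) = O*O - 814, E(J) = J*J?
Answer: -8/6017525 ≈ -1.3295e-6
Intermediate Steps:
E(J) = J²
v(F, O) = -419/4 + O²/8 (v(F, O) = -3 + (O*O - 814)/8 = -3 + (O² - 814)/8 = -3 + (-814 + O²)/8 = -3 + (-407/4 + O²/8) = -419/4 + O²/8)
1/(v(-338, E(15)) - 758414) = 1/((-419/4 + (15²)²/8) - 758414) = 1/((-419/4 + (⅛)*225²) - 758414) = 1/((-419/4 + (⅛)*50625) - 758414) = 1/((-419/4 + 50625/8) - 758414) = 1/(49787/8 - 758414) = 1/(-6017525/8) = -8/6017525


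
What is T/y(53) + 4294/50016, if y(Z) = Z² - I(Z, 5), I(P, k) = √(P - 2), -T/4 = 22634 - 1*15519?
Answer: -198230229991/19732387344 - 2846*√51/789043 ≈ -10.072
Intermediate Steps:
T = -28460 (T = -4*(22634 - 1*15519) = -4*(22634 - 15519) = -4*7115 = -28460)
I(P, k) = √(-2 + P)
y(Z) = Z² - √(-2 + Z)
T/y(53) + 4294/50016 = -28460/(53² - √(-2 + 53)) + 4294/50016 = -28460/(2809 - √51) + 4294*(1/50016) = -28460/(2809 - √51) + 2147/25008 = 2147/25008 - 28460/(2809 - √51)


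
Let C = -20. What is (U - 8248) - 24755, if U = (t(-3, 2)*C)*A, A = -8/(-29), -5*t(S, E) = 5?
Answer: -956927/29 ≈ -32998.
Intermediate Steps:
t(S, E) = -1 (t(S, E) = -1/5*5 = -1)
A = 8/29 (A = -8*(-1/29) = 8/29 ≈ 0.27586)
U = 160/29 (U = -1*(-20)*(8/29) = 20*(8/29) = 160/29 ≈ 5.5172)
(U - 8248) - 24755 = (160/29 - 8248) - 24755 = -239032/29 - 24755 = -956927/29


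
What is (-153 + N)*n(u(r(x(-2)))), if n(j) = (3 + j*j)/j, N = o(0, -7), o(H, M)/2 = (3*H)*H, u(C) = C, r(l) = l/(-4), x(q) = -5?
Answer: -11169/20 ≈ -558.45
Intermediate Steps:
r(l) = -l/4 (r(l) = l*(-¼) = -l/4)
o(H, M) = 6*H² (o(H, M) = 2*((3*H)*H) = 2*(3*H²) = 6*H²)
N = 0 (N = 6*0² = 6*0 = 0)
n(j) = (3 + j²)/j
(-153 + N)*n(u(r(x(-2)))) = (-153 + 0)*(-¼*(-5) + 3/((-¼*(-5)))) = -153*(5/4 + 3/(5/4)) = -153*(5/4 + 3*(⅘)) = -153*(5/4 + 12/5) = -153*73/20 = -11169/20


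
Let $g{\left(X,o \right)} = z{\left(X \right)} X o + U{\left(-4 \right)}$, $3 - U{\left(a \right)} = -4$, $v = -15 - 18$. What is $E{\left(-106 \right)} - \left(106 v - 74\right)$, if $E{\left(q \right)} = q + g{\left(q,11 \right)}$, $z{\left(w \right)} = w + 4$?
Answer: $122405$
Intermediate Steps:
$z{\left(w \right)} = 4 + w$
$v = -33$ ($v = -15 - 18 = -33$)
$U{\left(a \right)} = 7$ ($U{\left(a \right)} = 3 - -4 = 3 + 4 = 7$)
$g{\left(X,o \right)} = 7 + X o \left(4 + X\right)$ ($g{\left(X,o \right)} = \left(4 + X\right) X o + 7 = X \left(4 + X\right) o + 7 = X o \left(4 + X\right) + 7 = 7 + X o \left(4 + X\right)$)
$E{\left(q \right)} = 7 + q + 11 q \left(4 + q\right)$ ($E{\left(q \right)} = q + \left(7 + q 11 \left(4 + q\right)\right) = q + \left(7 + 11 q \left(4 + q\right)\right) = 7 + q + 11 q \left(4 + q\right)$)
$E{\left(-106 \right)} - \left(106 v - 74\right) = \left(7 - 106 + 11 \left(-106\right) \left(4 - 106\right)\right) - \left(106 \left(-33\right) - 74\right) = \left(7 - 106 + 11 \left(-106\right) \left(-102\right)\right) - \left(-3498 - 74\right) = \left(7 - 106 + 118932\right) - -3572 = 118833 + 3572 = 122405$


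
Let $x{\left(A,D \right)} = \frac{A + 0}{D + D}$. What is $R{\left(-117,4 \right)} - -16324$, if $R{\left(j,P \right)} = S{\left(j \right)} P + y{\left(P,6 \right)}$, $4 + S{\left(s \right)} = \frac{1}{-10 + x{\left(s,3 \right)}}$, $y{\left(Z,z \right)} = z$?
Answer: $\frac{962518}{59} \approx 16314.0$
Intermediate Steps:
$x{\left(A,D \right)} = \frac{A}{2 D}$
$S{\left(s \right)} = -4 + \frac{1}{-10 + \frac{s}{6}}$ ($S{\left(s \right)} = -4 + \frac{1}{-10 + \frac{s}{2 \cdot 3}} = -4 + \frac{1}{-10 + \frac{1}{2} s \frac{1}{3}} = -4 + \frac{1}{-10 + \frac{s}{6}}$)
$R{\left(j,P \right)} = 6 + \frac{2 P \left(123 - 2 j\right)}{-60 + j}$ ($R{\left(j,P \right)} = \frac{2 \left(123 - 2 j\right)}{-60 + j} P + 6 = \frac{2 P \left(123 - 2 j\right)}{-60 + j} + 6 = 6 + \frac{2 P \left(123 - 2 j\right)}{-60 + j}$)
$R{\left(-117,4 \right)} - -16324 = \frac{2 \left(-180 + 3 \left(-117\right) - 4 \left(-123 + 2 \left(-117\right)\right)\right)}{-60 - 117} - -16324 = \frac{2 \left(-180 - 351 - 4 \left(-123 - 234\right)\right)}{-177} + 16324 = 2 \left(- \frac{1}{177}\right) \left(-180 - 351 - 4 \left(-357\right)\right) + 16324 = 2 \left(- \frac{1}{177}\right) \left(-180 - 351 + 1428\right) + 16324 = 2 \left(- \frac{1}{177}\right) 897 + 16324 = - \frac{598}{59} + 16324 = \frac{962518}{59}$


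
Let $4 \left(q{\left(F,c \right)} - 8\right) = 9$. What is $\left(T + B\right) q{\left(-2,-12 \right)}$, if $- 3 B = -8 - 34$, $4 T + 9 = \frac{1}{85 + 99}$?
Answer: $\frac{354609}{2944} \approx 120.45$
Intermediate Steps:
$T = - \frac{1655}{736}$ ($T = - \frac{9}{4} + \frac{1}{4 \left(85 + 99\right)} = - \frac{9}{4} + \frac{1}{4 \cdot 184} = - \frac{9}{4} + \frac{1}{4} \cdot \frac{1}{184} = - \frac{9}{4} + \frac{1}{736} = - \frac{1655}{736} \approx -2.2486$)
$B = 14$ ($B = - \frac{-8 - 34}{3} = \left(- \frac{1}{3}\right) \left(-42\right) = 14$)
$q{\left(F,c \right)} = \frac{41}{4}$ ($q{\left(F,c \right)} = 8 + \frac{1}{4} \cdot 9 = 8 + \frac{9}{4} = \frac{41}{4}$)
$\left(T + B\right) q{\left(-2,-12 \right)} = \left(- \frac{1655}{736} + 14\right) \frac{41}{4} = \frac{8649}{736} \cdot \frac{41}{4} = \frac{354609}{2944}$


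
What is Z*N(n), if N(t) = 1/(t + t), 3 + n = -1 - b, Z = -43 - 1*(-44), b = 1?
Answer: -⅒ ≈ -0.10000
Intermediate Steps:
Z = 1 (Z = -43 + 44 = 1)
n = -5 (n = -3 + (-1 - 1*1) = -3 + (-1 - 1) = -3 - 2 = -5)
N(t) = 1/(2*t)
Z*N(n) = 1*((½)/(-5)) = 1*((½)*(-⅕)) = 1*(-⅒) = -⅒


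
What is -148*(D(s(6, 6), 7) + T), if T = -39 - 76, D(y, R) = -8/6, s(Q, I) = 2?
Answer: 51652/3 ≈ 17217.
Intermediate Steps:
D(y, R) = -4/3 (D(y, R) = -8*⅙ = -4/3)
T = -115
-148*(D(s(6, 6), 7) + T) = -148*(-4/3 - 115) = -148*(-349/3) = 51652/3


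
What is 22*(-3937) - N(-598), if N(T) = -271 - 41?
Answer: -86302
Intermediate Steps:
N(T) = -312
22*(-3937) - N(-598) = 22*(-3937) - 1*(-312) = -86614 + 312 = -86302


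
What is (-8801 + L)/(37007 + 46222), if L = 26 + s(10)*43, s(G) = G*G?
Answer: -4475/83229 ≈ -0.053767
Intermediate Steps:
s(G) = G²
L = 4326 (L = 26 + 10²*43 = 26 + 100*43 = 26 + 4300 = 4326)
(-8801 + L)/(37007 + 46222) = (-8801 + 4326)/(37007 + 46222) = -4475/83229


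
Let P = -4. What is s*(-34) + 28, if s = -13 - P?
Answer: 334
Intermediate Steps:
s = -9 (s = -13 - 1*(-4) = -13 + 4 = -9)
s*(-34) + 28 = -9*(-34) + 28 = 306 + 28 = 334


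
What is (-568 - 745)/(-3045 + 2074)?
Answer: 1313/971 ≈ 1.3522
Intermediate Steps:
(-568 - 745)/(-3045 + 2074) = -1313/(-971) = -1313*(-1/971) = 1313/971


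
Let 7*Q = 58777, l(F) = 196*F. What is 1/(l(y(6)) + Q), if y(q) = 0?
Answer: 7/58777 ≈ 0.00011909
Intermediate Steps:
Q = 58777/7 (Q = (⅐)*58777 = 58777/7 ≈ 8396.7)
1/(l(y(6)) + Q) = 1/(196*0 + 58777/7) = 1/(0 + 58777/7) = 1/(58777/7) = 7/58777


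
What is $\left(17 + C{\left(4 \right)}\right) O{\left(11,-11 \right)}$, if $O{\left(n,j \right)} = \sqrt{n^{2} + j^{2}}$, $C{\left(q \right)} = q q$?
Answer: $363 \sqrt{2} \approx 513.36$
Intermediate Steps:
$C{\left(q \right)} = q^{2}$
$O{\left(n,j \right)} = \sqrt{j^{2} + n^{2}}$
$\left(17 + C{\left(4 \right)}\right) O{\left(11,-11 \right)} = \left(17 + 4^{2}\right) \sqrt{\left(-11\right)^{2} + 11^{2}} = \left(17 + 16\right) \sqrt{121 + 121} = 33 \sqrt{242} = 33 \cdot 11 \sqrt{2} = 363 \sqrt{2}$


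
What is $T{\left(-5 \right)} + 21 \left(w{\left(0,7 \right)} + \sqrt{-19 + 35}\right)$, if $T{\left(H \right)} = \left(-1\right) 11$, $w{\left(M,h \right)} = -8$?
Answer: $-95$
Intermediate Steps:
$T{\left(H \right)} = -11$
$T{\left(-5 \right)} + 21 \left(w{\left(0,7 \right)} + \sqrt{-19 + 35}\right) = -11 + 21 \left(-8 + \sqrt{-19 + 35}\right) = -11 + 21 \left(-8 + \sqrt{16}\right) = -11 + 21 \left(-8 + 4\right) = -11 + 21 \left(-4\right) = -11 - 84 = -95$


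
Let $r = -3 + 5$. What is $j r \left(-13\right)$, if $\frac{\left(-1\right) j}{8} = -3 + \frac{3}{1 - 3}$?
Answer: $-936$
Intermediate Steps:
$j = 36$ ($j = - 8 \left(-3 + \frac{3}{1 - 3}\right) = - 8 \left(-3 + \frac{3}{-2}\right) = - 8 \left(-3 + 3 \left(- \frac{1}{2}\right)\right) = - 8 \left(-3 - \frac{3}{2}\right) = \left(-8\right) \left(- \frac{9}{2}\right) = 36$)
$r = 2$
$j r \left(-13\right) = 36 \cdot 2 \left(-13\right) = 72 \left(-13\right) = -936$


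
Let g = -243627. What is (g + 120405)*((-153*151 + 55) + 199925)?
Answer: -21795137694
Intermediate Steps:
(g + 120405)*((-153*151 + 55) + 199925) = (-243627 + 120405)*((-153*151 + 55) + 199925) = -123222*((-23103 + 55) + 199925) = -123222*(-23048 + 199925) = -123222*176877 = -21795137694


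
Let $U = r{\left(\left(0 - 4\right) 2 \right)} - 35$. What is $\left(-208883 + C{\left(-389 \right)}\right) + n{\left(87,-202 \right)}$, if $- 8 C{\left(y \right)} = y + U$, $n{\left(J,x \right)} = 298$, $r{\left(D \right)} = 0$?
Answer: $-208532$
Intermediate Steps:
$U = -35$ ($U = 0 - 35 = -35$)
$C{\left(y \right)} = \frac{35}{8} - \frac{y}{8}$ ($C{\left(y \right)} = - \frac{y - 35}{8} = - \frac{-35 + y}{8} = \frac{35}{8} - \frac{y}{8}$)
$\left(-208883 + C{\left(-389 \right)}\right) + n{\left(87,-202 \right)} = \left(-208883 + \left(\frac{35}{8} - - \frac{389}{8}\right)\right) + 298 = \left(-208883 + \left(\frac{35}{8} + \frac{389}{8}\right)\right) + 298 = \left(-208883 + 53\right) + 298 = -208830 + 298 = -208532$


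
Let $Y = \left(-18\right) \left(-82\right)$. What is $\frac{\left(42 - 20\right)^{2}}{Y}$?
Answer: $\frac{121}{369} \approx 0.32791$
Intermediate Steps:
$Y = 1476$
$\frac{\left(42 - 20\right)^{2}}{Y} = \frac{\left(42 - 20\right)^{2}}{1476} = 22^{2} \cdot \frac{1}{1476} = 484 \cdot \frac{1}{1476} = \frac{121}{369}$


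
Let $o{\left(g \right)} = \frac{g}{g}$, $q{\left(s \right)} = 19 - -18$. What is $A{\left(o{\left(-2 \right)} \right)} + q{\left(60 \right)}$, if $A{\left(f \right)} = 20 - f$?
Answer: $56$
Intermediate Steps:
$q{\left(s \right)} = 37$ ($q{\left(s \right)} = 19 + 18 = 37$)
$o{\left(g \right)} = 1$
$A{\left(o{\left(-2 \right)} \right)} + q{\left(60 \right)} = \left(20 - 1\right) + 37 = 19 + 37 = 56$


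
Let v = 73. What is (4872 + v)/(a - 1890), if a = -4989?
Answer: -4945/6879 ≈ -0.71885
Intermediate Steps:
(4872 + v)/(a - 1890) = (4872 + 73)/(-4989 - 1890) = 4945/(-6879) = 4945*(-1/6879) = -4945/6879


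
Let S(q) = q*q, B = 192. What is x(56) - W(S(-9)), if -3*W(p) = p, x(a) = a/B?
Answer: 655/24 ≈ 27.292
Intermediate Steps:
x(a) = a/192
S(q) = q²
W(p) = -p/3
x(56) - W(S(-9)) = (1/192)*56 - (-1)*(-9)²/3 = 7/24 - (-1)*81/3 = 7/24 - 1*(-27) = 7/24 + 27 = 655/24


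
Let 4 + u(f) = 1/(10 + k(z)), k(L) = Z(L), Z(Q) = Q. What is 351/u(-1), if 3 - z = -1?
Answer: -4914/55 ≈ -89.345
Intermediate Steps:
z = 4 (z = 3 - 1*(-1) = 3 + 1 = 4)
k(L) = L
u(f) = -55/14 (u(f) = -4 + 1/(10 + 4) = -4 + 1/14 = -55/14)
351/u(-1) = 351/(-55/14) = 351*(-14/55) = -4914/55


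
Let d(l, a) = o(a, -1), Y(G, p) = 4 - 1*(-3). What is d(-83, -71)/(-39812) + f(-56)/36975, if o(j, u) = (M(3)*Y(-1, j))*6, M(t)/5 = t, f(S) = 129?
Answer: -3026417/245341450 ≈ -0.012336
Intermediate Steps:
Y(G, p) = 7 (Y(G, p) = 4 + 3 = 7)
M(t) = 5*t
o(j, u) = 630 (o(j, u) = ((5*3)*7)*6 = (15*7)*6 = 105*6 = 630)
d(l, a) = 630
d(-83, -71)/(-39812) + f(-56)/36975 = 630/(-39812) + 129/36975 = 630*(-1/39812) + 129*(1/36975) = -315/19906 + 43/12325 = -3026417/245341450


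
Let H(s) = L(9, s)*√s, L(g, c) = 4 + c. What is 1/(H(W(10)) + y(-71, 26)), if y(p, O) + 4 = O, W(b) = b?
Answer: -11/738 + 7*√10/738 ≈ 0.015089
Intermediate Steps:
y(p, O) = -4 + O
H(s) = √s*(4 + s) (H(s) = (4 + s)*√s = √s*(4 + s))
1/(H(W(10)) + y(-71, 26)) = 1/(√10*(4 + 10) + (-4 + 26)) = 1/(√10*14 + 22) = 1/(14*√10 + 22) = 1/(22 + 14*√10)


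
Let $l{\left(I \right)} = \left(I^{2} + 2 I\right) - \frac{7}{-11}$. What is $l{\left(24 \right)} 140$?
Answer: $\frac{961940}{11} \approx 87449.0$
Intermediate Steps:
$l{\left(I \right)} = \frac{7}{11} + I^{2} + 2 I$ ($l{\left(I \right)} = \left(I^{2} + 2 I\right) - - \frac{7}{11} = \left(I^{2} + 2 I\right) + \frac{7}{11} = \frac{7}{11} + I^{2} + 2 I$)
$l{\left(24 \right)} 140 = \left(\frac{7}{11} + 24^{2} + 2 \cdot 24\right) 140 = \left(\frac{7}{11} + 576 + 48\right) 140 = \frac{6871}{11} \cdot 140 = \frac{961940}{11}$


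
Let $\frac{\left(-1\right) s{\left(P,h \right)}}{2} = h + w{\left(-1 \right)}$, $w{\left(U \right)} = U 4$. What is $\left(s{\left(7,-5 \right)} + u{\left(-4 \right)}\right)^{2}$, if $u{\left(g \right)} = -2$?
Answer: $256$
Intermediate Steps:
$w{\left(U \right)} = 4 U$
$s{\left(P,h \right)} = 8 - 2 h$ ($s{\left(P,h \right)} = - 2 \left(h + 4 \left(-1\right)\right) = - 2 \left(h - 4\right) = - 2 \left(-4 + h\right) = 8 - 2 h$)
$\left(s{\left(7,-5 \right)} + u{\left(-4 \right)}\right)^{2} = \left(\left(8 - -10\right) - 2\right)^{2} = \left(\left(8 + 10\right) - 2\right)^{2} = \left(18 - 2\right)^{2} = 16^{2} = 256$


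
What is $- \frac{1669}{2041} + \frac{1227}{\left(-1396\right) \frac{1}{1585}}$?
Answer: $- \frac{3971656519}{2849236} \approx -1393.9$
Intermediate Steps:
$- \frac{1669}{2041} + \frac{1227}{\left(-1396\right) \frac{1}{1585}} = \left(-1669\right) \frac{1}{2041} + \frac{1227}{\left(-1396\right) \frac{1}{1585}} = - \frac{1669}{2041} + \frac{1227}{- \frac{1396}{1585}} = - \frac{1669}{2041} + 1227 \left(- \frac{1585}{1396}\right) = - \frac{1669}{2041} - \frac{1944795}{1396} = - \frac{3971656519}{2849236}$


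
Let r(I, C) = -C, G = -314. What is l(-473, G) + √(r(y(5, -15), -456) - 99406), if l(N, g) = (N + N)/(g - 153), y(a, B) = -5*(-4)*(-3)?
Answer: 946/467 + 5*I*√3958 ≈ 2.0257 + 314.56*I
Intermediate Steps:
y(a, B) = -60 (y(a, B) = 20*(-3) = -60)
l(N, g) = 2*N/(-153 + g) (l(N, g) = (2*N)/(-153 + g) = 2*N/(-153 + g))
l(-473, G) + √(r(y(5, -15), -456) - 99406) = 2*(-473)/(-153 - 314) + √(-1*(-456) - 99406) = 2*(-473)/(-467) + √(456 - 99406) = 2*(-473)*(-1/467) + √(-98950) = 946/467 + 5*I*√3958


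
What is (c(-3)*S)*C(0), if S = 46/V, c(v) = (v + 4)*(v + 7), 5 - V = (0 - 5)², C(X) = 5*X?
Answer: 0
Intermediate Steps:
V = -20 (V = 5 - (0 - 5)² = 5 - 1*(-5)² = 5 - 1*25 = 5 - 25 = -20)
c(v) = (4 + v)*(7 + v)
S = -23/10 (S = 46/(-20) = 46*(-1/20) = -23/10 ≈ -2.3000)
(c(-3)*S)*C(0) = ((28 + (-3)² + 11*(-3))*(-23/10))*(5*0) = ((28 + 9 - 33)*(-23/10))*0 = (4*(-23/10))*0 = -46/5*0 = 0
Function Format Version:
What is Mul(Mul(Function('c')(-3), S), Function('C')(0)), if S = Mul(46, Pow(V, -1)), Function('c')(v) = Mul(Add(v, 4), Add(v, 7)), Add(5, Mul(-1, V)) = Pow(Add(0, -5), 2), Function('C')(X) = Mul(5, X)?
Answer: 0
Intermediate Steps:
V = -20 (V = Add(5, Mul(-1, Pow(Add(0, -5), 2))) = Add(5, Mul(-1, Pow(-5, 2))) = Add(5, Mul(-1, 25)) = Add(5, -25) = -20)
Function('c')(v) = Mul(Add(4, v), Add(7, v))
S = Rational(-23, 10) (S = Mul(46, Pow(-20, -1)) = Mul(46, Rational(-1, 20)) = Rational(-23, 10) ≈ -2.3000)
Mul(Mul(Function('c')(-3), S), Function('C')(0)) = Mul(Mul(Add(28, Pow(-3, 2), Mul(11, -3)), Rational(-23, 10)), Mul(5, 0)) = Mul(Mul(Add(28, 9, -33), Rational(-23, 10)), 0) = Mul(Mul(4, Rational(-23, 10)), 0) = Mul(Rational(-46, 5), 0) = 0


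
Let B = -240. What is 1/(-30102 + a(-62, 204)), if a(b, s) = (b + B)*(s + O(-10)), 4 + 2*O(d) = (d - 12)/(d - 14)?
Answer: -12/1094933 ≈ -1.0960e-5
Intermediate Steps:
O(d) = -2 + (-12 + d)/(2*(-14 + d)) (O(d) = -2 + ((d - 12)/(d - 14))/2 = -2 + ((-12 + d)/(-14 + d))/2 = -2 + (-12 + d)/(2*(-14 + d)))
a(b, s) = (-240 + b)*(-37/24 + s) (a(b, s) = (b - 240)*(s + (44 - 3*(-10))/(2*(-14 - 10))) = (-240 + b)*(s + (½)*(44 + 30)/(-24)) = (-240 + b)*(s + (½)*(-1/24)*74) = (-240 + b)*(s - 37/24) = (-240 + b)*(-37/24 + s))
1/(-30102 + a(-62, 204)) = 1/(-30102 + (370 - 240*204 - 37/24*(-62) - 62*204)) = 1/(-30102 + (370 - 48960 + 1147/12 - 12648)) = 1/(-30102 - 733709/12) = 1/(-1094933/12) = -12/1094933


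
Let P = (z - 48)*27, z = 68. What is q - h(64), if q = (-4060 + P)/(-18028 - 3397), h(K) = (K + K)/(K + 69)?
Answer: -454848/569905 ≈ -0.79811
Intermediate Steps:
h(K) = 2*K/(69 + K) (h(K) = (2*K)/(69 + K) = 2*K/(69 + K))
P = 540 (P = (68 - 48)*27 = 20*27 = 540)
q = 704/4285 (q = (-4060 + 540)/(-18028 - 3397) = -3520/(-21425) = -3520*(-1/21425) = 704/4285 ≈ 0.16429)
q - h(64) = 704/4285 - 2*64/(69 + 64) = 704/4285 - 2*64/133 = 704/4285 - 1*128/133 = 704/4285 - 128/133 = -454848/569905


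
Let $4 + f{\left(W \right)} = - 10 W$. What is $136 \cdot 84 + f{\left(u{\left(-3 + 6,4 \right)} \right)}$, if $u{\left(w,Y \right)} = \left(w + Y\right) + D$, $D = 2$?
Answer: $11330$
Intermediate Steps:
$u{\left(w,Y \right)} = 2 + Y + w$ ($u{\left(w,Y \right)} = \left(w + Y\right) + 2 = \left(Y + w\right) + 2 = 2 + Y + w$)
$f{\left(W \right)} = -4 - 10 W$
$136 \cdot 84 + f{\left(u{\left(-3 + 6,4 \right)} \right)} = 136 \cdot 84 - \left(4 + 10 \left(2 + 4 + \left(-3 + 6\right)\right)\right) = 11424 - \left(4 + 10 \left(2 + 4 + 3\right)\right) = 11424 - 94 = 11330$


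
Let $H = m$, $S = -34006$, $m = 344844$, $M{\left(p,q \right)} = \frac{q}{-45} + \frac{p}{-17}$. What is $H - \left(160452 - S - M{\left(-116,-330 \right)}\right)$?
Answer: $\frac{7670408}{51} \approx 1.504 \cdot 10^{5}$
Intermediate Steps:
$M{\left(p,q \right)} = - \frac{p}{17} - \frac{q}{45}$ ($M{\left(p,q \right)} = q \left(- \frac{1}{45}\right) + p \left(- \frac{1}{17}\right) = - \frac{q}{45} - \frac{p}{17} = - \frac{p}{17} - \frac{q}{45}$)
$H = 344844$
$H - \left(160452 - S - M{\left(-116,-330 \right)}\right) = 344844 - \frac{9916636}{51} = \frac{7670408}{51}$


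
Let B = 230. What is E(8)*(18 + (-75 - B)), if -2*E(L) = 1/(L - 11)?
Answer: -287/6 ≈ -47.833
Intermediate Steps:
E(L) = -1/(2*(-11 + L)) (E(L) = -1/(2*(L - 11)) = -1/(2*(-11 + L)))
E(8)*(18 + (-75 - B)) = (-1/(-22 + 2*8))*(18 + (-75 - 1*230)) = (-1/(-22 + 16))*(18 + (-75 - 230)) = (-1/(-6))*(18 - 305) = -1*(-1/6)*(-287) = (1/6)*(-287) = -287/6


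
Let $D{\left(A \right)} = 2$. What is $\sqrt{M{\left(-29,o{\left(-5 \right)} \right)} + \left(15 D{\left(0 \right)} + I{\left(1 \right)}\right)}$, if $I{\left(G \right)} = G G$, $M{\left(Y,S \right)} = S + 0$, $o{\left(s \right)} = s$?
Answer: $\sqrt{26} \approx 5.099$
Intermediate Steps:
$M{\left(Y,S \right)} = S$
$I{\left(G \right)} = G^{2}$
$\sqrt{M{\left(-29,o{\left(-5 \right)} \right)} + \left(15 D{\left(0 \right)} + I{\left(1 \right)}\right)} = \sqrt{-5 + \left(15 \cdot 2 + 1^{2}\right)} = \sqrt{-5 + \left(30 + 1\right)} = \sqrt{-5 + 31} = \sqrt{26}$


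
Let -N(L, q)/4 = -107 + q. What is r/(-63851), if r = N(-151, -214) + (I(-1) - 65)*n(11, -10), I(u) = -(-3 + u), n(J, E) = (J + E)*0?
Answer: -1284/63851 ≈ -0.020109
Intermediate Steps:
n(J, E) = 0 (n(J, E) = (E + J)*0 = 0)
I(u) = 3 - u
N(L, q) = 428 - 4*q (N(L, q) = -4*(-107 + q) = 428 - 4*q)
r = 1284 (r = (428 - 4*(-214)) + ((3 - 1*(-1)) - 65)*0 = (428 + 856) + ((3 + 1) - 65)*0 = 1284 + (4 - 65)*0 = 1284 - 61*0 = 1284 + 0 = 1284)
r/(-63851) = 1284/(-63851) = 1284*(-1/63851) = -1284/63851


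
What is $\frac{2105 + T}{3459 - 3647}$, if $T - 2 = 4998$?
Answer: $- \frac{7105}{188} \approx -37.793$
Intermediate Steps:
$T = 5000$ ($T = 2 + 4998 = 5000$)
$\frac{2105 + T}{3459 - 3647} = \frac{2105 + 5000}{3459 - 3647} = \frac{7105}{-188} = 7105 \left(- \frac{1}{188}\right) = - \frac{7105}{188}$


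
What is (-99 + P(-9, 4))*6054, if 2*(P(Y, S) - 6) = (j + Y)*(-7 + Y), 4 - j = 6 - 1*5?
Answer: -272430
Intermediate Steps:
j = 3 (j = 4 - (6 - 1*5) = 4 - (6 - 5) = 4 - 1*1 = 4 - 1 = 3)
P(Y, S) = 6 + (-7 + Y)*(3 + Y)/2 (P(Y, S) = 6 + ((3 + Y)*(-7 + Y))/2 = 6 + ((-7 + Y)*(3 + Y))/2 = 6 + (-7 + Y)*(3 + Y)/2)
(-99 + P(-9, 4))*6054 = (-99 + (-9/2 + (½)*(-9)² - 2*(-9)))*6054 = (-99 + (-9/2 + (½)*81 + 18))*6054 = (-99 + (-9/2 + 81/2 + 18))*6054 = (-99 + 54)*6054 = -45*6054 = -272430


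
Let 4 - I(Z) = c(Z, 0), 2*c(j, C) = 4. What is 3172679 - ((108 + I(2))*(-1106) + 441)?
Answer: 3293898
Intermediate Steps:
c(j, C) = 2 (c(j, C) = (½)*4 = 2)
I(Z) = 2 (I(Z) = 4 - 1*2 = 4 - 2 = 2)
3172679 - ((108 + I(2))*(-1106) + 441) = 3172679 - ((108 + 2)*(-1106) + 441) = 3172679 - (110*(-1106) + 441) = 3172679 - (-121660 + 441) = 3172679 - 1*(-121219) = 3172679 + 121219 = 3293898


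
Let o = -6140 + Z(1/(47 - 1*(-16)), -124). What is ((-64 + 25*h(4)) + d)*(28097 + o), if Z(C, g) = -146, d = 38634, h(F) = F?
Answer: 843431370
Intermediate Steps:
o = -6286 (o = -6140 - 146 = -6286)
((-64 + 25*h(4)) + d)*(28097 + o) = ((-64 + 25*4) + 38634)*(28097 - 6286) = ((-64 + 100) + 38634)*21811 = (36 + 38634)*21811 = 38670*21811 = 843431370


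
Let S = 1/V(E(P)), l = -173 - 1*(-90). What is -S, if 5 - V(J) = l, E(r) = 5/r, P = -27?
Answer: -1/88 ≈ -0.011364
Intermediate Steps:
l = -83 (l = -173 + 90 = -83)
V(J) = 88 (V(J) = 5 - 1*(-83) = 5 + 83 = 88)
S = 1/88 ≈ 0.011364
-S = -1*1/88 = -1/88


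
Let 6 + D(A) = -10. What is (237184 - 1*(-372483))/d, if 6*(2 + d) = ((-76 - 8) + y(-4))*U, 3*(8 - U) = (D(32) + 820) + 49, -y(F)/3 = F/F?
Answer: 3658002/24029 ≈ 152.23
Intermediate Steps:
y(F) = -3 (y(F) = -3*F/F = -3*1 = -3)
D(A) = -16 (D(A) = -6 - 10 = -16)
U = -829/3 (U = 8 - ((-16 + 820) + 49)/3 = 8 - (804 + 49)/3 = 8 - ⅓*853 = 8 - 853/3 = -829/3 ≈ -276.33)
d = 24029/6 (d = -2 + (((-76 - 8) - 3)*(-829/3))/6 = -2 + ((-84 - 3)*(-829/3))/6 = -2 + (-87*(-829/3))/6 = -2 + (⅙)*24041 = -2 + 24041/6 = 24029/6 ≈ 4004.8)
(237184 - 1*(-372483))/d = (237184 - 1*(-372483))/(24029/6) = (237184 + 372483)*(6/24029) = 609667*(6/24029) = 3658002/24029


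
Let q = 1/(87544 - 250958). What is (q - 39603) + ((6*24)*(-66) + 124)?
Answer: -8004507963/163414 ≈ -48983.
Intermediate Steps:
q = -1/163414 (q = 1/(-163414) = -1/163414 ≈ -6.1194e-6)
(q - 39603) + ((6*24)*(-66) + 124) = (-1/163414 - 39603) + ((6*24)*(-66) + 124) = -6471684643/163414 + (144*(-66) + 124) = -6471684643/163414 + (-9504 + 124) = -6471684643/163414 - 9380 = -8004507963/163414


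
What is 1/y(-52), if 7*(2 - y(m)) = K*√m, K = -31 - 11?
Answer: 1/938 - 3*I*√13/469 ≈ 0.0010661 - 0.023063*I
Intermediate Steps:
K = -42
y(m) = 2 + 6*√m (y(m) = 2 - (-6)*√m = 2 + 6*√m)
1/y(-52) = 1/(2 + 6*√(-52)) = 1/(2 + 6*(2*I*√13)) = 1/(2 + 12*I*√13)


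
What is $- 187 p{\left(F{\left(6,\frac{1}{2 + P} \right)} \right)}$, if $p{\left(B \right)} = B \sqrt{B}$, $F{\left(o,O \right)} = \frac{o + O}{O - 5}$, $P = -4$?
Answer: $187 i \approx 187.0 i$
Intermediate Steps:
$F{\left(o,O \right)} = \frac{O + o}{-5 + O}$
$p{\left(B \right)} = B^{\frac{3}{2}}$
$- 187 p{\left(F{\left(6,\frac{1}{2 + P} \right)} \right)} = - 187 \left(\frac{\frac{1}{2 - 4} + 6}{-5 + \frac{1}{2 - 4}}\right)^{\frac{3}{2}} = - 187 \left(\frac{\frac{1}{-2} + 6}{-5 + \frac{1}{-2}}\right)^{\frac{3}{2}} = - 187 \left(\frac{- \frac{1}{2} + 6}{-5 - \frac{1}{2}}\right)^{\frac{3}{2}} = - 187 \left(\frac{1}{- \frac{11}{2}} \cdot \frac{11}{2}\right)^{\frac{3}{2}} = - 187 \left(\left(- \frac{2}{11}\right) \frac{11}{2}\right)^{\frac{3}{2}} = - 187 \left(-1\right)^{\frac{3}{2}} = - 187 \left(- i\right) = 187 i$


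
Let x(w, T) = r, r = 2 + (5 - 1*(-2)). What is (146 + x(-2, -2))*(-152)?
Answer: -23560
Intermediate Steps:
r = 9 (r = 2 + (5 + 2) = 2 + 7 = 9)
x(w, T) = 9
(146 + x(-2, -2))*(-152) = (146 + 9)*(-152) = 155*(-152) = -23560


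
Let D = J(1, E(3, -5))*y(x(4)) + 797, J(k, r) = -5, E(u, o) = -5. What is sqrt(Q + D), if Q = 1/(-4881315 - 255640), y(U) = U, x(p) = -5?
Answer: 7*sqrt(442677307740155)/5136955 ≈ 28.671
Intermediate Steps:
Q = -1/5136955 (Q = 1/(-5136955) = -1/5136955 ≈ -1.9467e-7)
D = 822 (D = -5*(-5) + 797 = 25 + 797 = 822)
sqrt(Q + D) = sqrt(-1/5136955 + 822) = sqrt(4222577009/5136955) = 7*sqrt(442677307740155)/5136955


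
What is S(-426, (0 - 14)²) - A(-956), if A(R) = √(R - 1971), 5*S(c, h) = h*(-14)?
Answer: -2744/5 - I*√2927 ≈ -548.8 - 54.102*I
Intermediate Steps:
S(c, h) = -14*h/5 (S(c, h) = (h*(-14))/5 = (-14*h)/5 = -14*h/5)
A(R) = √(-1971 + R)
S(-426, (0 - 14)²) - A(-956) = -14*(0 - 14)²/5 - √(-1971 - 956) = -14/5*(-14)² - √(-2927) = -14/5*196 - I*√2927 = -2744/5 - I*√2927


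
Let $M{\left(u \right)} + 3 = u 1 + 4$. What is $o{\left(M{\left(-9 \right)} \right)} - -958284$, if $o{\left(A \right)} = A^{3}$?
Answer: $957772$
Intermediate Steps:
$M{\left(u \right)} = 1 + u$ ($M{\left(u \right)} = -3 + \left(u 1 + 4\right) = -3 + \left(u + 4\right) = -3 + \left(4 + u\right) = 1 + u$)
$o{\left(M{\left(-9 \right)} \right)} - -958284 = \left(1 - 9\right)^{3} - -958284 = \left(-8\right)^{3} + 958284 = -512 + 958284 = 957772$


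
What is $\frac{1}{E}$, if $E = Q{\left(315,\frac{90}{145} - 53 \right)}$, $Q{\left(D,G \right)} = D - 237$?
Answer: $\frac{1}{78} \approx 0.012821$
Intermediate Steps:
$Q{\left(D,G \right)} = -237 + D$
$E = 78$ ($E = -237 + 315 = 78$)
$\frac{1}{E} = \frac{1}{78}$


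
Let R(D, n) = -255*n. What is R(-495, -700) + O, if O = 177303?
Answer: 355803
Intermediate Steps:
R(-495, -700) + O = -255*(-700) + 177303 = 178500 + 177303 = 355803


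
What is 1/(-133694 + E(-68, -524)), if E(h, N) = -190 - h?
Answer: -1/133816 ≈ -7.4729e-6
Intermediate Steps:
1/(-133694 + E(-68, -524)) = 1/(-133694 + (-190 - 1*(-68))) = 1/(-133694 + (-190 + 68)) = 1/(-133694 - 122) = 1/(-133816) = -1/133816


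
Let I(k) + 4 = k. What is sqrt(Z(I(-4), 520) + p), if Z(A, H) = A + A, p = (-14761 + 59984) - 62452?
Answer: I*sqrt(17245) ≈ 131.32*I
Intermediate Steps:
I(k) = -4 + k
p = -17229 (p = 45223 - 62452 = -17229)
Z(A, H) = 2*A
sqrt(Z(I(-4), 520) + p) = sqrt(2*(-4 - 4) - 17229) = sqrt(2*(-8) - 17229) = sqrt(-16 - 17229) = sqrt(-17245) = I*sqrt(17245)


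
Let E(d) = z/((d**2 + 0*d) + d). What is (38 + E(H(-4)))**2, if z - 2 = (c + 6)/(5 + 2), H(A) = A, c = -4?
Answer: 643204/441 ≈ 1458.5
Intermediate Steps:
z = 16/7 (z = 2 + (-4 + 6)/(5 + 2) = 2 + 2/7 = 16/7 ≈ 2.2857)
E(d) = 16/(7*(d + d**2)) (E(d) = 16/(7*((d**2 + 0*d) + d)) = 16/(7*((d**2 + 0) + d)) = 16/(7*(d**2 + d)) = 16/(7*(d + d**2)))
(38 + E(H(-4)))**2 = (38 + (16/7)/(-4*(1 - 4)))**2 = (38 + (16/7)*(-1/4)/(-3))**2 = (38 + (16/7)*(-1/4)*(-1/3))**2 = (38 + 4/21)**2 = (802/21)**2 = 643204/441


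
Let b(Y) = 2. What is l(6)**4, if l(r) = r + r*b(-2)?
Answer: 104976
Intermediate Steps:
l(r) = 3*r (l(r) = r + r*2 = r + 2*r = 3*r)
l(6)**4 = (3*6)**4 = 18**4 = 104976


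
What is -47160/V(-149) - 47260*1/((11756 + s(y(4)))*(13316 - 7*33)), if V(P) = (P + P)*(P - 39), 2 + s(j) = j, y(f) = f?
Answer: -90729693163/107743557029 ≈ -0.84209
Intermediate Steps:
s(j) = -2 + j
V(P) = 2*P*(-39 + P) (V(P) = (2*P)*(-39 + P) = 2*P*(-39 + P))
-47160/V(-149) - 47260*1/((11756 + s(y(4)))*(13316 - 7*33)) = -47160*(-1/(298*(-39 - 149))) - 47260*1/((11756 + (-2 + 4))*(13316 - 7*33)) = -47160/(2*(-149)*(-188)) - 47260*1/((11756 + 2)*(13316 - 231)) = -47160/56024 - 47260/(13085*11758) = -47160*1/56024 - 47260/153853430 = -5895/7003 - 47260*1/153853430 = -5895/7003 - 4726/15385343 = -90729693163/107743557029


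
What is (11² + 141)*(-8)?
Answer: -2096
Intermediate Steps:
(11² + 141)*(-8) = (121 + 141)*(-8) = 262*(-8) = -2096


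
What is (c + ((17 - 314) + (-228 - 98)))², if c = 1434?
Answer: 657721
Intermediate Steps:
(c + ((17 - 314) + (-228 - 98)))² = (1434 + ((17 - 314) + (-228 - 98)))² = (1434 + (-297 - 326))² = (1434 - 623)² = 811² = 657721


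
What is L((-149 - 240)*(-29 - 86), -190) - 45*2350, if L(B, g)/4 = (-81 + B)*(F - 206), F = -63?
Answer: -48153454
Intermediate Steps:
L(B, g) = 87156 - 1076*B (L(B, g) = 4*((-81 + B)*(-63 - 206)) = 4*((-81 + B)*(-269)) = 4*(21789 - 269*B) = 87156 - 1076*B)
L((-149 - 240)*(-29 - 86), -190) - 45*2350 = (87156 - 1076*(-149 - 240)*(-29 - 86)) - 45*2350 = (87156 - (-418564)*(-115)) - 1*105750 = (87156 - 1076*44735) - 105750 = (87156 - 48134860) - 105750 = -48047704 - 105750 = -48153454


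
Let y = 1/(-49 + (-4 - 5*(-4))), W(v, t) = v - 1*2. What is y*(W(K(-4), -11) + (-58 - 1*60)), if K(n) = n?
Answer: 124/33 ≈ 3.7576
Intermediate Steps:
W(v, t) = -2 + v (W(v, t) = v - 2 = -2 + v)
y = -1/33 (y = 1/(-49 + (-4 + 20)) = 1/(-49 + 16) = 1/(-33) = -1/33 ≈ -0.030303)
y*(W(K(-4), -11) + (-58 - 1*60)) = -((-2 - 4) + (-58 - 1*60))/33 = -(-6 + (-58 - 60))/33 = -(-6 - 118)/33 = -1/33*(-124) = 124/33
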